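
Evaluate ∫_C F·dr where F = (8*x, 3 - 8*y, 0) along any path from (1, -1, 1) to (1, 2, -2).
-3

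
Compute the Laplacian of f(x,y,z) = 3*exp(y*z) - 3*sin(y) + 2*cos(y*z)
y**2*(3*exp(y*z) - 2*cos(y*z)) + 3*z**2*exp(y*z) - 2*z**2*cos(y*z) + 3*sin(y)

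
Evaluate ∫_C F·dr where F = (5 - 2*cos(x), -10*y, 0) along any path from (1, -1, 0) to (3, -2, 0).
-5 - 2*sin(3) + 2*sin(1)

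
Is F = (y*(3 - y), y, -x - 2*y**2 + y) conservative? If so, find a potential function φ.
No, ∇×F = (1 - 4*y, 1, 2*y - 3) ≠ 0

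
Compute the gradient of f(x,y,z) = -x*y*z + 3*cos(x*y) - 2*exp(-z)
(-y*(z + 3*sin(x*y)), -x*(z + 3*sin(x*y)), -x*y + 2*exp(-z))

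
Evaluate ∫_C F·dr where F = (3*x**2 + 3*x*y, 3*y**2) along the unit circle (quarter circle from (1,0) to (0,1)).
-1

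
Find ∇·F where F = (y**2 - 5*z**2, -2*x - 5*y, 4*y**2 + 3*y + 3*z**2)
6*z - 5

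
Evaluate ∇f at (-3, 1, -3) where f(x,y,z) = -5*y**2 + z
(0, -10, 1)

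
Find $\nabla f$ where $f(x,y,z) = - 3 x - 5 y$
(-3, -5, 0)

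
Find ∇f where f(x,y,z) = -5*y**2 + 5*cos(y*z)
(0, -10*y - 5*z*sin(y*z), -5*y*sin(y*z))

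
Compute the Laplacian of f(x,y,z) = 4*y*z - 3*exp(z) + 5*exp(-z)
-3*exp(z) + 5*exp(-z)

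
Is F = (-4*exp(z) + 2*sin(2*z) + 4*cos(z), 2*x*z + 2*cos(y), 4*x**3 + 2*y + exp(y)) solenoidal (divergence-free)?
No, ∇·F = -2*sin(y)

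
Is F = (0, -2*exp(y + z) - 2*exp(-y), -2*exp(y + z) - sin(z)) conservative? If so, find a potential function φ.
Yes, F is conservative. φ = -2*exp(y + z) + cos(z) + 2*exp(-y)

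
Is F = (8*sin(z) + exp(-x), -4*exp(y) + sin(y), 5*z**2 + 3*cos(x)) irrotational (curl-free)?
No, ∇×F = (0, 3*sin(x) + 8*cos(z), 0)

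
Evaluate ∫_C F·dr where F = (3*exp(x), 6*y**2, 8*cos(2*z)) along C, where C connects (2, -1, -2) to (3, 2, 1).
-3*exp(2) + 4*sin(4) + 4*sin(2) + 18 + 3*exp(3)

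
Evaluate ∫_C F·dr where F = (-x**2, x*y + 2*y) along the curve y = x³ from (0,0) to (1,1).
23/21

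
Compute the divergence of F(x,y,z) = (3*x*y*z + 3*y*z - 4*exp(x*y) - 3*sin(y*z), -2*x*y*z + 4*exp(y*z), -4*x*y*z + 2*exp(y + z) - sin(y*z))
-4*x*y - 2*x*z + 3*y*z - 4*y*exp(x*y) - y*cos(y*z) + 4*z*exp(y*z) + 2*exp(y + z)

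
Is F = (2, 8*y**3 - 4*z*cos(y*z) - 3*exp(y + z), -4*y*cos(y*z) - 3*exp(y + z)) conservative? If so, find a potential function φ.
Yes, F is conservative. φ = 2*x + 2*y**4 - 3*exp(y + z) - 4*sin(y*z)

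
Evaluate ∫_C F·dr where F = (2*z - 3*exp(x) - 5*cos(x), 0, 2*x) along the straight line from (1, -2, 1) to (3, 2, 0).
-3*exp(3) - 2 - 5*sin(3) + 5*sin(1) + 3*E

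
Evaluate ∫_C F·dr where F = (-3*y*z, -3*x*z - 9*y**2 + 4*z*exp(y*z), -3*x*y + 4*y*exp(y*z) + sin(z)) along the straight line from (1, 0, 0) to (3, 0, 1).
1 - cos(1)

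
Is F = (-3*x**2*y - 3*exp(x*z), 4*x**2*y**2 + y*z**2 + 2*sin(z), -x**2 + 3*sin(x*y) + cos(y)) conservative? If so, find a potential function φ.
No, ∇×F = (3*x*cos(x*y) - 2*y*z - sin(y) - 2*cos(z), -3*x*exp(x*z) + 2*x - 3*y*cos(x*y), x*(3*x + 8*y**2)) ≠ 0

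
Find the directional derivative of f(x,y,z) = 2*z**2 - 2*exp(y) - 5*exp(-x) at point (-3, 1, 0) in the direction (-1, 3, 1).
sqrt(11)*E*(-5*exp(2) - 6)/11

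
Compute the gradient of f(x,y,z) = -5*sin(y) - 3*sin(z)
(0, -5*cos(y), -3*cos(z))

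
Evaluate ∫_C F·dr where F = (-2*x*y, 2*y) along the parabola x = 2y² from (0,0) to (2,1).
-11/5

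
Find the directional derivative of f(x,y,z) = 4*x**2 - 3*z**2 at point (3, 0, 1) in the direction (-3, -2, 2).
-84*sqrt(17)/17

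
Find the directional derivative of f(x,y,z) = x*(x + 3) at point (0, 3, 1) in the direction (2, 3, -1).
3*sqrt(14)/7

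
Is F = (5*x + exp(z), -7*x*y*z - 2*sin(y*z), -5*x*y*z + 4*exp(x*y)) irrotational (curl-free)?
No, ∇×F = (7*x*y - 5*x*z + 4*x*exp(x*y) + 2*y*cos(y*z), 5*y*z - 4*y*exp(x*y) + exp(z), -7*y*z)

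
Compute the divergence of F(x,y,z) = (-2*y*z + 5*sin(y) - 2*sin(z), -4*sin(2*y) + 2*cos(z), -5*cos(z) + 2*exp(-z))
5*sin(z) - 8*cos(2*y) - 2*exp(-z)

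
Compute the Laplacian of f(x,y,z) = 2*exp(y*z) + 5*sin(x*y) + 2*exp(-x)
-5*x**2*sin(x*y) + 2*y**2*exp(y*z) - 5*y**2*sin(x*y) + 2*z**2*exp(y*z) + 2*exp(-x)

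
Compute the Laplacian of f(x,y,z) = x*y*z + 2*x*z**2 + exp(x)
4*x + exp(x)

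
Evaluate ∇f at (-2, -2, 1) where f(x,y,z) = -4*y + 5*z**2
(0, -4, 10)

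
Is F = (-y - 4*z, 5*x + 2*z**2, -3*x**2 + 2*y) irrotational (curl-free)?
No, ∇×F = (2 - 4*z, 6*x - 4, 6)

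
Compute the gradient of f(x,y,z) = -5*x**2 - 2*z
(-10*x, 0, -2)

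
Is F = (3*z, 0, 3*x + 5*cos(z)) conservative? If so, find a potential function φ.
Yes, F is conservative. φ = 3*x*z + 5*sin(z)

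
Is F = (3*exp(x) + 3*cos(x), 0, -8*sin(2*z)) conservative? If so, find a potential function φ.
Yes, F is conservative. φ = 3*exp(x) + 3*sin(x) + 4*cos(2*z)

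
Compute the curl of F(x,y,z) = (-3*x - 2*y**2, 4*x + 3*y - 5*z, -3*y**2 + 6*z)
(5 - 6*y, 0, 4*y + 4)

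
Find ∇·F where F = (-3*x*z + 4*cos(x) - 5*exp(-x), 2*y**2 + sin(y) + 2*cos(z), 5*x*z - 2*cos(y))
5*x + 4*y - 3*z - 4*sin(x) + cos(y) + 5*exp(-x)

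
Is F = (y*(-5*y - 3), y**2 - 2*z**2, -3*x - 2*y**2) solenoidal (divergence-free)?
No, ∇·F = 2*y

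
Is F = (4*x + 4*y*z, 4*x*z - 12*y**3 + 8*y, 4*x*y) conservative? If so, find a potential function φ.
Yes, F is conservative. φ = 2*x**2 + 4*x*y*z - 3*y**4 + 4*y**2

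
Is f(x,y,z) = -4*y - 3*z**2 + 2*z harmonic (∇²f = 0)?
No, ∇²f = -6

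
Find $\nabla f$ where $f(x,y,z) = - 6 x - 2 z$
(-6, 0, -2)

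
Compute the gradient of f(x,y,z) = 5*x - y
(5, -1, 0)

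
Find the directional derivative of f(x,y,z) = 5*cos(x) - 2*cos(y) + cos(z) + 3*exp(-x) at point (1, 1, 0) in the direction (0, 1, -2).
2*sqrt(5)*sin(1)/5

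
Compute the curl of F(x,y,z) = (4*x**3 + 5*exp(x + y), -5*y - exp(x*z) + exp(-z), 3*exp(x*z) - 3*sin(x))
(x*exp(x*z) + exp(-z), -3*z*exp(x*z) + 3*cos(x), -z*exp(x*z) - 5*exp(x + y))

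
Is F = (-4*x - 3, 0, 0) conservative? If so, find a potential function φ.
Yes, F is conservative. φ = x*(-2*x - 3)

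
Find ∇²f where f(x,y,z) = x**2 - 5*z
2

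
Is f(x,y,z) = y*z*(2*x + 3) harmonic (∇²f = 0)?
Yes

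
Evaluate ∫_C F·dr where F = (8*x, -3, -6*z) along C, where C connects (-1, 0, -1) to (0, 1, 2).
-16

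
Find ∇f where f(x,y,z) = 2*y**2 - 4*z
(0, 4*y, -4)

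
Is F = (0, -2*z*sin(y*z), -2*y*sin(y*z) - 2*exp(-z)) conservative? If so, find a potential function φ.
Yes, F is conservative. φ = 2*cos(y*z) + 2*exp(-z)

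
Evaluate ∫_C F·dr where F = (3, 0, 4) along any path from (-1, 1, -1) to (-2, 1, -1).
-3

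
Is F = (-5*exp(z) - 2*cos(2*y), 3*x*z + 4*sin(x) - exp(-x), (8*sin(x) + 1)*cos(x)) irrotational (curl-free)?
No, ∇×F = (-3*x, -5*exp(z) + sin(x) - 8*cos(2*x), 3*z - 4*sin(2*y) + 4*cos(x) + exp(-x))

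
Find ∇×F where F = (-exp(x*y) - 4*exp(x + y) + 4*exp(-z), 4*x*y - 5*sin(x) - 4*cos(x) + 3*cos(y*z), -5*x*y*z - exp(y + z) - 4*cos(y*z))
(-5*x*z + 3*y*sin(y*z) + 4*z*sin(y*z) - exp(y + z), 5*y*z - 4*exp(-z), x*exp(x*y) + 4*y + 4*exp(x + y) + 4*sin(x) - 5*cos(x))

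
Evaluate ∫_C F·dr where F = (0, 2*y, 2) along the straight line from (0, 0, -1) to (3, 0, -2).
-2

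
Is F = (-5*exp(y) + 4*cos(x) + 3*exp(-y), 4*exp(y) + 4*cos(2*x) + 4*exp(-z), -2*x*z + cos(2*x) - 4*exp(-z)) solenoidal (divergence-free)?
No, ∇·F = -2*x + 4*exp(y) - 4*sin(x) + 4*exp(-z)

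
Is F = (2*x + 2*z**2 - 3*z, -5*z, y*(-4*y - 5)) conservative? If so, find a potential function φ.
No, ∇×F = (-8*y, 4*z - 3, 0) ≠ 0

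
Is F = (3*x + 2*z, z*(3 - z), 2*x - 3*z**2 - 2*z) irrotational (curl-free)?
No, ∇×F = (2*z - 3, 0, 0)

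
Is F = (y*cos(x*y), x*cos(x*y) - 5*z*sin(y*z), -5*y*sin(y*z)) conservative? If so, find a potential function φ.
Yes, F is conservative. φ = sin(x*y) + 5*cos(y*z)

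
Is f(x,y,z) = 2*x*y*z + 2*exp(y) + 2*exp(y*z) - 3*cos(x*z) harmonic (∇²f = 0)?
No, ∇²f = 3*x**2*cos(x*z) + 2*y**2*exp(y*z) + 2*z**2*exp(y*z) + 3*z**2*cos(x*z) + 2*exp(y)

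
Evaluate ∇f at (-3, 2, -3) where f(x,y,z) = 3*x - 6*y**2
(3, -24, 0)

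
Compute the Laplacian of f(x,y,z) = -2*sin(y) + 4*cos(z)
2*sin(y) - 4*cos(z)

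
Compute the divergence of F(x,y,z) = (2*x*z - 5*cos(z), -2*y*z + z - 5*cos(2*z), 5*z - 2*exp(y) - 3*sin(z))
5 - 3*cos(z)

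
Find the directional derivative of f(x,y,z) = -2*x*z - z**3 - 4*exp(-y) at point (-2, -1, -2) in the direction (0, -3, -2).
4*sqrt(13)*(4 - 3*E)/13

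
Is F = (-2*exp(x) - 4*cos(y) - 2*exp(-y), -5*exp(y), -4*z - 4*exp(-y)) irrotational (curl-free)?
No, ∇×F = (4*exp(-y), 0, -4*sin(y) - 2*exp(-y))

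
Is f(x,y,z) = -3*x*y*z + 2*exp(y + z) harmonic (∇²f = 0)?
No, ∇²f = 4*exp(y + z)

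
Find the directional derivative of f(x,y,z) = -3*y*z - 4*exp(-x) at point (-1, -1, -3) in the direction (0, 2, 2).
6*sqrt(2)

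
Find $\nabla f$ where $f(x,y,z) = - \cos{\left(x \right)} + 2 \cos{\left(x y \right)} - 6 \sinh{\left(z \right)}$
(-2*y*sin(x*y) + sin(x), -2*x*sin(x*y), -6*cosh(z))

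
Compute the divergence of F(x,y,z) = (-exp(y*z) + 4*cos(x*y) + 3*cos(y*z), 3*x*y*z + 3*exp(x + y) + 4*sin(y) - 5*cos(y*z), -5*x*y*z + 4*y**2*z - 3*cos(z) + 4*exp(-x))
-5*x*y + 3*x*z + 4*y**2 - 4*y*sin(x*y) + 5*z*sin(y*z) + 3*exp(x + y) + 3*sin(z) + 4*cos(y)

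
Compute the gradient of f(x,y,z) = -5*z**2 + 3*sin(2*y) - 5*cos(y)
(0, 5*sin(y) + 6*cos(2*y), -10*z)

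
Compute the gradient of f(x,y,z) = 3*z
(0, 0, 3)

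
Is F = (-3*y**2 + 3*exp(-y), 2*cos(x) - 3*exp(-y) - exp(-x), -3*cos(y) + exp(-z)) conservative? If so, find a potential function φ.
No, ∇×F = (3*sin(y), 0, 6*y - 2*sin(x) + 3*exp(-y) + exp(-x)) ≠ 0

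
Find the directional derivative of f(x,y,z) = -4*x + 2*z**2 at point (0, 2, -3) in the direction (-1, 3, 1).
-8*sqrt(11)/11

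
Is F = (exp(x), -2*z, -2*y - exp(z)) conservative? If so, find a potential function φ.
Yes, F is conservative. φ = -2*y*z + exp(x) - exp(z)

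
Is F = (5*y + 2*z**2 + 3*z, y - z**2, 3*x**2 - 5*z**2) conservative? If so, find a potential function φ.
No, ∇×F = (2*z, -6*x + 4*z + 3, -5) ≠ 0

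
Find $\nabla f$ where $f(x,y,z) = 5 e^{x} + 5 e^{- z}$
(5*exp(x), 0, -5*exp(-z))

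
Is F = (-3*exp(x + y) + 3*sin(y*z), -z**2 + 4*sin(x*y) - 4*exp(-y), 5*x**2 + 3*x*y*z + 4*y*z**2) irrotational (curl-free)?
No, ∇×F = (z*(3*x + 4*z + 2), -10*x - 3*y*z + 3*y*cos(y*z), 4*y*cos(x*y) - 3*z*cos(y*z) + 3*exp(x + y))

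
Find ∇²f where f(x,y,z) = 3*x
0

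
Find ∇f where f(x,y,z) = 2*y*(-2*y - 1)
(0, -8*y - 2, 0)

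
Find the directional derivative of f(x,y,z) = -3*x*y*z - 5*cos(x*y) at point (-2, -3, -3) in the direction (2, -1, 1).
-sqrt(6)*(10*sin(6) + 27)/3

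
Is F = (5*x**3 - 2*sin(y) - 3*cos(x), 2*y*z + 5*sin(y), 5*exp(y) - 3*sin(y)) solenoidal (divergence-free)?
No, ∇·F = 15*x**2 + 2*z + 3*sin(x) + 5*cos(y)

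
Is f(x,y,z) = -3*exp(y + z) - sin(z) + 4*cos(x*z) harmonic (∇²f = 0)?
No, ∇²f = -4*x**2*cos(x*z) - 4*z**2*cos(x*z) - 6*exp(y + z) + sin(z)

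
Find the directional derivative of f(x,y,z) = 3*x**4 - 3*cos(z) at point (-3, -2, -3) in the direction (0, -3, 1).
-3*sqrt(10)*sin(3)/10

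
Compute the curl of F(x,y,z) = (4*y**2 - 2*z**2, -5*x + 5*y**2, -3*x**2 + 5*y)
(5, 6*x - 4*z, -8*y - 5)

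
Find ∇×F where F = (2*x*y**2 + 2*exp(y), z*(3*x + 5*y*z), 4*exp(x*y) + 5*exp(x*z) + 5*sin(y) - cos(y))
(4*x*exp(x*y) - 3*x - 10*y*z + sin(y) + 5*cos(y), -4*y*exp(x*y) - 5*z*exp(x*z), -4*x*y + 3*z - 2*exp(y))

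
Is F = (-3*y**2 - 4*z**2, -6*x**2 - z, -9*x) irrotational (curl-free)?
No, ∇×F = (1, 9 - 8*z, -12*x + 6*y)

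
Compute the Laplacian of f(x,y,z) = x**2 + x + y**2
4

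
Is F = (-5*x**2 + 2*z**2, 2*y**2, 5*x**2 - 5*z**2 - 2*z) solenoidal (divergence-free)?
No, ∇·F = -10*x + 4*y - 10*z - 2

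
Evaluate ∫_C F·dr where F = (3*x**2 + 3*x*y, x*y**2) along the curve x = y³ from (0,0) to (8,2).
14432/21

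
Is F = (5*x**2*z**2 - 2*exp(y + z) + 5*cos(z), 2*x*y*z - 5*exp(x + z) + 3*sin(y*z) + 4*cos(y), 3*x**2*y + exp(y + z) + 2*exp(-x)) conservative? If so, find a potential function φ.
No, ∇×F = (3*x**2 - 2*x*y - 3*y*cos(y*z) + 5*exp(x + z) + exp(y + z), 10*x**2*z - 6*x*y - 2*exp(y + z) - 5*sin(z) + 2*exp(-x), 2*y*z - 5*exp(x + z) + 2*exp(y + z)) ≠ 0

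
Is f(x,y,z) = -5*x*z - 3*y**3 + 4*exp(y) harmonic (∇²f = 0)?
No, ∇²f = -18*y + 4*exp(y)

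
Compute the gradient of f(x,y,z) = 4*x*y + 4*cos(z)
(4*y, 4*x, -4*sin(z))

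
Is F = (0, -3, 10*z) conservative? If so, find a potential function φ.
Yes, F is conservative. φ = -3*y + 5*z**2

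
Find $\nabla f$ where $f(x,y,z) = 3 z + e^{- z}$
(0, 0, 3 - exp(-z))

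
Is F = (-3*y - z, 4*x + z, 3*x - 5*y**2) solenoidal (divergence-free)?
Yes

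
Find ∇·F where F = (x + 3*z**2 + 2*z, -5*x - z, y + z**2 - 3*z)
2*z - 2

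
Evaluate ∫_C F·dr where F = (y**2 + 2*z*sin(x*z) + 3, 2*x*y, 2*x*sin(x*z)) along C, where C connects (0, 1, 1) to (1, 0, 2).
5 - 2*cos(2)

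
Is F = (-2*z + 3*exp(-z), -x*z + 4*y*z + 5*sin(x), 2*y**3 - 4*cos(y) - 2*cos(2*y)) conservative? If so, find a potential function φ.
No, ∇×F = (x + 6*y**2 - 4*y + 4*sin(y) + 4*sin(2*y), -2 - 3*exp(-z), -z + 5*cos(x)) ≠ 0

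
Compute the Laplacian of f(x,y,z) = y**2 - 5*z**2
-8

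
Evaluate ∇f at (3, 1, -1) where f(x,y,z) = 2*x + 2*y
(2, 2, 0)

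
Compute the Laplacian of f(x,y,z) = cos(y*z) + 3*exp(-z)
(-(y**2 + z**2)*exp(z)*cos(y*z) + 3)*exp(-z)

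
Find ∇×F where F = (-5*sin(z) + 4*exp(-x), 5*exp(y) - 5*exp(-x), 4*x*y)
(4*x, -4*y - 5*cos(z), 5*exp(-x))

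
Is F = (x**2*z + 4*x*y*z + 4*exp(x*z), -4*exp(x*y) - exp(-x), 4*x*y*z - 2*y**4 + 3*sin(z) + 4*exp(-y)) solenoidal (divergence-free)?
No, ∇·F = 4*x*y + 2*x*z - 4*x*exp(x*y) + 4*y*z + 4*z*exp(x*z) + 3*cos(z)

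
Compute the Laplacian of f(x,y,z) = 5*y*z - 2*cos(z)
2*cos(z)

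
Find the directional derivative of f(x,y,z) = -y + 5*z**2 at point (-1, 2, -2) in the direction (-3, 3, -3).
19*sqrt(3)/3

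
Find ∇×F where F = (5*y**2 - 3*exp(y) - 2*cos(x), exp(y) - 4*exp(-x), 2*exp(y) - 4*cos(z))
(2*exp(y), 0, -10*y + 3*exp(y) + 4*exp(-x))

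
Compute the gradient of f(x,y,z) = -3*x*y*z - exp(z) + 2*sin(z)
(-3*y*z, -3*x*z, -3*x*y - exp(z) + 2*cos(z))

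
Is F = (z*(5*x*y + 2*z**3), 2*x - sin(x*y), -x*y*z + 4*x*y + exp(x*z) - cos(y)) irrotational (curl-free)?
No, ∇×F = (-x*z + 4*x + sin(y), 5*x*y + y*z - 4*y + 8*z**3 - z*exp(x*z), -5*x*z - y*cos(x*y) + 2)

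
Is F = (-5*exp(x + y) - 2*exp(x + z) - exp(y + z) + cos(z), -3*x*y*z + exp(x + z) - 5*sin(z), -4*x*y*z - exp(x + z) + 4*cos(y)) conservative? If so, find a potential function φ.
No, ∇×F = (3*x*y - 4*x*z - exp(x + z) - 4*sin(y) + 5*cos(z), 4*y*z - exp(x + z) - exp(y + z) - sin(z), -3*y*z + 5*exp(x + y) + exp(x + z) + exp(y + z)) ≠ 0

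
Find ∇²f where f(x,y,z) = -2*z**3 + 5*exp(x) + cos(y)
-12*z + 5*exp(x) - cos(y)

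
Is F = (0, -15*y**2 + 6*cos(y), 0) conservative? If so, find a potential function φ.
Yes, F is conservative. φ = -5*y**3 + 6*sin(y)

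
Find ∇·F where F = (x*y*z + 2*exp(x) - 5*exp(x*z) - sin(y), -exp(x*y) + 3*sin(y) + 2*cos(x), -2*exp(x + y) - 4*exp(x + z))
-x*exp(x*y) + y*z - 5*z*exp(x*z) + 2*exp(x) - 4*exp(x + z) + 3*cos(y)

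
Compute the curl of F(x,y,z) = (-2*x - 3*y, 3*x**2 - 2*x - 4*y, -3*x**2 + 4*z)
(0, 6*x, 6*x + 1)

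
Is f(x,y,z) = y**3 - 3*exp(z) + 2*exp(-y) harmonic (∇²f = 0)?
No, ∇²f = 6*y - 3*exp(z) + 2*exp(-y)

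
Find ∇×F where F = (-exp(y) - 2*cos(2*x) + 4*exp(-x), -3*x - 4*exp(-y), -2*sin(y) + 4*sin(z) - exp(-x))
(-2*cos(y), -exp(-x), exp(y) - 3)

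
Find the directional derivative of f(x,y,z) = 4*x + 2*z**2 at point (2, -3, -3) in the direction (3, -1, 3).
-24*sqrt(19)/19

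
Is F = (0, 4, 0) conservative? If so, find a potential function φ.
Yes, F is conservative. φ = 4*y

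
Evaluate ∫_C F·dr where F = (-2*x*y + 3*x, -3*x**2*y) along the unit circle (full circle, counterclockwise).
0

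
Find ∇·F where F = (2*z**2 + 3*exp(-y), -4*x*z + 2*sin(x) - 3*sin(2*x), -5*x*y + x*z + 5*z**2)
x + 10*z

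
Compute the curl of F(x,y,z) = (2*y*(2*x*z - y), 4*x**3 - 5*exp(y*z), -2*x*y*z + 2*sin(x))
(-2*x*z + 5*y*exp(y*z), 4*x*y + 2*y*z - 2*cos(x), 12*x**2 - 4*x*z + 4*y)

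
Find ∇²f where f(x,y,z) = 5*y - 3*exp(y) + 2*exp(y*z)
2*y**2*exp(y*z) + 2*z**2*exp(y*z) - 3*exp(y)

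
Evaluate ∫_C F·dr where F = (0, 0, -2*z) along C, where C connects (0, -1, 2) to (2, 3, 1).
3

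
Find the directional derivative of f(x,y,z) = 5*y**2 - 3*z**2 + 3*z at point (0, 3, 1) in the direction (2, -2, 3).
-69*sqrt(17)/17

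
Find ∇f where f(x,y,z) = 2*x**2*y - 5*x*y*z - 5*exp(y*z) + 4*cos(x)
(4*x*y - 5*y*z - 4*sin(x), 2*x**2 - 5*x*z - 5*z*exp(y*z), 5*y*(-x - exp(y*z)))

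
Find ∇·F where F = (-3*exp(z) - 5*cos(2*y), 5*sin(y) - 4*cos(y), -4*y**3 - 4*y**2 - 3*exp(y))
4*sin(y) + 5*cos(y)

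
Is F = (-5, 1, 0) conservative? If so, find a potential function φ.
Yes, F is conservative. φ = -5*x + y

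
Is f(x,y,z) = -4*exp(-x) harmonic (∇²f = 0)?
No, ∇²f = -4*exp(-x)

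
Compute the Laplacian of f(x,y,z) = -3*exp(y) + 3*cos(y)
-3*exp(y) - 3*cos(y)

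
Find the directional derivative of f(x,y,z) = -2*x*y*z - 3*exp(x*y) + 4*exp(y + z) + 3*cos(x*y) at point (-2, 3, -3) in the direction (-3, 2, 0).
sqrt(13)*(-70*exp(6) + 39 - 39*exp(6)*sin(6))*exp(-6)/13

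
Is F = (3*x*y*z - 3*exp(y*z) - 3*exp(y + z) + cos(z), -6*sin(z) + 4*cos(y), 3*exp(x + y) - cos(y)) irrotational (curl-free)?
No, ∇×F = (3*exp(x + y) + sin(y) + 6*cos(z), 3*x*y - 3*y*exp(y*z) - 3*exp(x + y) - 3*exp(y + z) - sin(z), -3*x*z + 3*z*exp(y*z) + 3*exp(y + z))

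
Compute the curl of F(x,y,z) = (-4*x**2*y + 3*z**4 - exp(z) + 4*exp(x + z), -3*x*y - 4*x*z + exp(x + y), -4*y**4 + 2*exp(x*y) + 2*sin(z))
(2*x*exp(x*y) + 4*x - 16*y**3, -2*y*exp(x*y) + 12*z**3 - exp(z) + 4*exp(x + z), 4*x**2 - 3*y - 4*z + exp(x + y))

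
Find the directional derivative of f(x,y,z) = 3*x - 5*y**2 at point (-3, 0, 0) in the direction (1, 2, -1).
sqrt(6)/2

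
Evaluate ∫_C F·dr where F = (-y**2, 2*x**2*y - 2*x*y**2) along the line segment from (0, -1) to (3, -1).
-3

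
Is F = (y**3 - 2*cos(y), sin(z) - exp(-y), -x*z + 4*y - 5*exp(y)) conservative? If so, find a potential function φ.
No, ∇×F = (-5*exp(y) - cos(z) + 4, z, -3*y**2 - 2*sin(y)) ≠ 0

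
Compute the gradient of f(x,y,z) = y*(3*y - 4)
(0, 6*y - 4, 0)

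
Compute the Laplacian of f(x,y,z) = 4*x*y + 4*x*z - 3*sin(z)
3*sin(z)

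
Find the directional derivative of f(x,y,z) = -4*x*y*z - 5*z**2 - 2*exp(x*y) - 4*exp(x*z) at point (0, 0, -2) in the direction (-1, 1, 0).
-4*sqrt(2)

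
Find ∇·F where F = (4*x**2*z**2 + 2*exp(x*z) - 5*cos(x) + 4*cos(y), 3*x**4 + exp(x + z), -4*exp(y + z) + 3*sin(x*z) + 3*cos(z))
8*x*z**2 + 3*x*cos(x*z) + 2*z*exp(x*z) - 4*exp(y + z) + 5*sin(x) - 3*sin(z)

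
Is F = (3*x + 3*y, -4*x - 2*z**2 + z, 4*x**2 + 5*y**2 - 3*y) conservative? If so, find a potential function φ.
No, ∇×F = (10*y + 4*z - 4, -8*x, -7) ≠ 0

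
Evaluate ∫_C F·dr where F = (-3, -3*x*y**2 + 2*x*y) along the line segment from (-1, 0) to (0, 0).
-3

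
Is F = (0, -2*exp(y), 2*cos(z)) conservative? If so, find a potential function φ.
Yes, F is conservative. φ = -2*exp(y) + 2*sin(z)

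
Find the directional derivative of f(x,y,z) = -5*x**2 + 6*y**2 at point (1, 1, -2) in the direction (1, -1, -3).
-2*sqrt(11)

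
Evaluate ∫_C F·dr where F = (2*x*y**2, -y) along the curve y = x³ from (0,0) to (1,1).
-1/4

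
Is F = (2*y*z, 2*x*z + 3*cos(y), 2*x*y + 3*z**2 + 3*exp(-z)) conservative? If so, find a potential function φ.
Yes, F is conservative. φ = 2*x*y*z + z**3 + 3*sin(y) - 3*exp(-z)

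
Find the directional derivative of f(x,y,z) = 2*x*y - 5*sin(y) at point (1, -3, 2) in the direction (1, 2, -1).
-sqrt(6)*(5*cos(3) + 1)/3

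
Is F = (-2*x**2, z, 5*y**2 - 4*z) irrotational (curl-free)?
No, ∇×F = (10*y - 1, 0, 0)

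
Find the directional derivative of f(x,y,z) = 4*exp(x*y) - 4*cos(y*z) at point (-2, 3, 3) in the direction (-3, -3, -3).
sqrt(3)*(-8*exp(6)*sin(9) - 4/3)*exp(-6)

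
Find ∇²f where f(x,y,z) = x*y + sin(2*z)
-4*sin(2*z)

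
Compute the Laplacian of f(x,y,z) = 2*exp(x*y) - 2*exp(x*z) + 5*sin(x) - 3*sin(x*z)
x**2*(-2*exp(x*z) + 3*sin(x*z)) + 2*x**2*exp(x*y) + 2*y**2*exp(x*y) - 2*z**2*exp(x*z) + 3*z**2*sin(x*z) - 5*sin(x)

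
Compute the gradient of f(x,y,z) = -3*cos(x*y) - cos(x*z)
(3*y*sin(x*y) + z*sin(x*z), 3*x*sin(x*y), x*sin(x*z))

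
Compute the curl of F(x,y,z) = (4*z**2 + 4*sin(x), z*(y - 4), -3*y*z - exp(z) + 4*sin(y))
(-y - 3*z + 4*cos(y) + 4, 8*z, 0)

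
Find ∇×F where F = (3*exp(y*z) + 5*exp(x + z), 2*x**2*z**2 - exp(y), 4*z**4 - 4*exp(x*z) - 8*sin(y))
(-4*x**2*z - 8*cos(y), 3*y*exp(y*z) + 4*z*exp(x*z) + 5*exp(x + z), z*(4*x*z - 3*exp(y*z)))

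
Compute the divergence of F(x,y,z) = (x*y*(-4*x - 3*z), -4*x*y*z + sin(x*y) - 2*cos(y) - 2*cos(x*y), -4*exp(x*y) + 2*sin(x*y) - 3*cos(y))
-8*x*y - 4*x*z + 2*x*sin(x*y) + x*cos(x*y) - 3*y*z + 2*sin(y)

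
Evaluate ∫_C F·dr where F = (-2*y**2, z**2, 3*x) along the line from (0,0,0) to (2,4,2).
-10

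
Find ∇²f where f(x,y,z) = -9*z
0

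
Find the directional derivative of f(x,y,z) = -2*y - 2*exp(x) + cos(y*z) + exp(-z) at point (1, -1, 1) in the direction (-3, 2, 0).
2*sqrt(13)*(-2 + sin(1) + 3*E)/13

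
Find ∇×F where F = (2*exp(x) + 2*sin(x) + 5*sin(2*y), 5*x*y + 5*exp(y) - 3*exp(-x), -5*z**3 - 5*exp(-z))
(0, 0, 5*y - 10*cos(2*y) + 3*exp(-x))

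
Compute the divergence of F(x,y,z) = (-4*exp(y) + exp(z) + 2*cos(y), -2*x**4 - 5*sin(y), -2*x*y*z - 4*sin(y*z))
-2*x*y - 4*y*cos(y*z) - 5*cos(y)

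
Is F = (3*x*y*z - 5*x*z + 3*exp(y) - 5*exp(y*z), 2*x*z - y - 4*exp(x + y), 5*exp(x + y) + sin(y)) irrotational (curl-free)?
No, ∇×F = (-2*x + 5*exp(x + y) + cos(y), 3*x*y - 5*x - 5*y*exp(y*z) - 5*exp(x + y), -3*x*z + 5*z*exp(y*z) + 2*z - 3*exp(y) - 4*exp(x + y))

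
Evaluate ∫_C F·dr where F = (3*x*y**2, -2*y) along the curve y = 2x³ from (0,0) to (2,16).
128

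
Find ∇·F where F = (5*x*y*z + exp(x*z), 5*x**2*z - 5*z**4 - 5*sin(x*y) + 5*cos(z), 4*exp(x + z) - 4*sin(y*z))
-5*x*cos(x*y) + 5*y*z - 4*y*cos(y*z) + z*exp(x*z) + 4*exp(x + z)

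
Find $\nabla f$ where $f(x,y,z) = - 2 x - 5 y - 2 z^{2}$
(-2, -5, -4*z)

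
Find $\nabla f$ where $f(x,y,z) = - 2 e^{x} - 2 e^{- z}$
(-2*exp(x), 0, 2*exp(-z))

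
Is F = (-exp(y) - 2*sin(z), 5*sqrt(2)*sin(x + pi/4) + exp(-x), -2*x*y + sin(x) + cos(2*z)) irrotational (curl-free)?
No, ∇×F = (-2*x, 2*y - cos(x) - 2*cos(z), exp(y) + 5*sqrt(2)*cos(x + pi/4) - exp(-x))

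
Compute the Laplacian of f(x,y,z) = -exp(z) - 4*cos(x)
-exp(z) + 4*cos(x)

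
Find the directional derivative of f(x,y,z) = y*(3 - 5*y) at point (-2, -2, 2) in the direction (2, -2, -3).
-46*sqrt(17)/17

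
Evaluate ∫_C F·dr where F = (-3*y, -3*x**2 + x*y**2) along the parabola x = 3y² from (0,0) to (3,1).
-54/5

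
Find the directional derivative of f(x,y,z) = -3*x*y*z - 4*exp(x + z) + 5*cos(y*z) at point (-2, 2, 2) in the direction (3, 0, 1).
-sqrt(10)*(sin(4) + 4)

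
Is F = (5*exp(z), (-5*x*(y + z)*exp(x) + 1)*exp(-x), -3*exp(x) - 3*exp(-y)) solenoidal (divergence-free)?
No, ∇·F = -5*x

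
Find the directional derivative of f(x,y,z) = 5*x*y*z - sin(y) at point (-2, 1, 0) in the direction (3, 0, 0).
0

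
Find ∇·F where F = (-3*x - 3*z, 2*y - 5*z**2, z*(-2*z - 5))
-4*z - 6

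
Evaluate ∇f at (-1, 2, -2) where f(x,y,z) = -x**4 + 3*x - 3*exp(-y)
(7, 3*exp(-2), 0)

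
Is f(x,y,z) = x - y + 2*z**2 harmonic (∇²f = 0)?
No, ∇²f = 4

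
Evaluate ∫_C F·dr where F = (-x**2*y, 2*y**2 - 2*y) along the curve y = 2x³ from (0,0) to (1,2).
1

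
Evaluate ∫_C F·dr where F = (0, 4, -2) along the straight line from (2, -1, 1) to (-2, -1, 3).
-4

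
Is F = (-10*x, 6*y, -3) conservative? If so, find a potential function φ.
Yes, F is conservative. φ = -5*x**2 + 3*y**2 - 3*z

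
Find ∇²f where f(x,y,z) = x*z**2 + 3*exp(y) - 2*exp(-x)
2*x + 3*exp(y) - 2*exp(-x)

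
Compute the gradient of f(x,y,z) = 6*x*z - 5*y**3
(6*z, -15*y**2, 6*x)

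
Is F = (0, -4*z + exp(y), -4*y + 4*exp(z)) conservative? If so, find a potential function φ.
Yes, F is conservative. φ = -4*y*z + exp(y) + 4*exp(z)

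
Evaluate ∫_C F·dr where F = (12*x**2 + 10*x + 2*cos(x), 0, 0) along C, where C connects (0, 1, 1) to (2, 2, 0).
2*sin(2) + 52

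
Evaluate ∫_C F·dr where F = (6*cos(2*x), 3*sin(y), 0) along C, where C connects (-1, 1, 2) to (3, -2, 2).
3*sin(6) + 3*cos(1) - 3*sqrt(2)*cos(pi/4 + 2)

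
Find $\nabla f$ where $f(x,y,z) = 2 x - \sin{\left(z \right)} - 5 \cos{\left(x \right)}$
(5*sin(x) + 2, 0, -cos(z))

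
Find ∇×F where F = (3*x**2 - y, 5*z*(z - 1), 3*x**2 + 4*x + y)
(6 - 10*z, -6*x - 4, 1)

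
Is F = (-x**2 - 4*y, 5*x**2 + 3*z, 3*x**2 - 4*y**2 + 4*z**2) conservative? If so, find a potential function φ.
No, ∇×F = (-8*y - 3, -6*x, 10*x + 4) ≠ 0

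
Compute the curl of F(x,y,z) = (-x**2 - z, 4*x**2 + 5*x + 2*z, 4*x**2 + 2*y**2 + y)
(4*y - 1, -8*x - 1, 8*x + 5)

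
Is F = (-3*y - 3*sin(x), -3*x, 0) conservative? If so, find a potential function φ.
Yes, F is conservative. φ = -3*x*y + 3*cos(x)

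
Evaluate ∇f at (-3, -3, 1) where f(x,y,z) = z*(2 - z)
(0, 0, 0)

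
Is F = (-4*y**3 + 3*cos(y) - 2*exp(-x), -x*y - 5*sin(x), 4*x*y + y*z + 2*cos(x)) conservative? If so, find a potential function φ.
No, ∇×F = (4*x + z, -4*y + 2*sin(x), 12*y**2 - y + 3*sin(y) - 5*cos(x)) ≠ 0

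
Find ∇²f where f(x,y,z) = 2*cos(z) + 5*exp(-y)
-2*cos(z) + 5*exp(-y)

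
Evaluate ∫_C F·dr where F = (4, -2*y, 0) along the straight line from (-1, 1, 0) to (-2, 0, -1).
-3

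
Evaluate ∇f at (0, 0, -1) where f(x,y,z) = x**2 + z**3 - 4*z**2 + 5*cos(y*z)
(0, 0, 11)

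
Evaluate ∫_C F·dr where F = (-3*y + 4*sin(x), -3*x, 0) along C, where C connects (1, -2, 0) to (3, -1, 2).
4*cos(1) + 3 - 4*cos(3)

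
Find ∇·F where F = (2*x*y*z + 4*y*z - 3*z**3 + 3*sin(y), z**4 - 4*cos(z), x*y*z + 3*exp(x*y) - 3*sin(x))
y*(x + 2*z)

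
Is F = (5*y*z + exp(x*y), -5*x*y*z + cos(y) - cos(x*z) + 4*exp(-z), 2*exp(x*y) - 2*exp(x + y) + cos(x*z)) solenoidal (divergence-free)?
No, ∇·F = -5*x*z - x*sin(x*z) + y*exp(x*y) - sin(y)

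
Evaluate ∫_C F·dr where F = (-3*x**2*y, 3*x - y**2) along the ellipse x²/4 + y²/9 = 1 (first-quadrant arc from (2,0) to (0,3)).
-9 + 9*pi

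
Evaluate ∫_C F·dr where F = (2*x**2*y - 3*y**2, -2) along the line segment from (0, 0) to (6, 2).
188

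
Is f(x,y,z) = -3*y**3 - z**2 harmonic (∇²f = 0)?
No, ∇²f = -18*y - 2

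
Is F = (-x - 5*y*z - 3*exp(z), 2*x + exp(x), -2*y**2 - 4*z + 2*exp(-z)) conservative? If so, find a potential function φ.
No, ∇×F = (-4*y, -5*y - 3*exp(z), 5*z + exp(x) + 2) ≠ 0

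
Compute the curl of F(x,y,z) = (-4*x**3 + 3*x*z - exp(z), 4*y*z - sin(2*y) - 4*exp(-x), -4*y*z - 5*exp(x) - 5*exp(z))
(-4*y - 4*z, 3*x + 5*exp(x) - exp(z), 4*exp(-x))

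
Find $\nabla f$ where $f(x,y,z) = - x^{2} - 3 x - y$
(-2*x - 3, -1, 0)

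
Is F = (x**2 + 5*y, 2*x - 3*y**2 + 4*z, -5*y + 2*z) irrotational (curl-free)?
No, ∇×F = (-9, 0, -3)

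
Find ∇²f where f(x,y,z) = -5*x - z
0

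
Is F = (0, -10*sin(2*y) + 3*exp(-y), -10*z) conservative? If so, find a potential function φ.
Yes, F is conservative. φ = -5*z**2 + 5*cos(2*y) - 3*exp(-y)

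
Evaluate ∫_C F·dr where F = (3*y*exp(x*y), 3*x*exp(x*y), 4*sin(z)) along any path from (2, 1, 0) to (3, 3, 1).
-3*exp(2) - 4*cos(1) + 4 + 3*exp(9)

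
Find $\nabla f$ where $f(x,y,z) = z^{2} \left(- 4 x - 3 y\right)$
(-4*z**2, -3*z**2, -2*z*(4*x + 3*y))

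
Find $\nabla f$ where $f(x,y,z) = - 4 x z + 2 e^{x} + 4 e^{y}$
(-4*z + 2*exp(x), 4*exp(y), -4*x)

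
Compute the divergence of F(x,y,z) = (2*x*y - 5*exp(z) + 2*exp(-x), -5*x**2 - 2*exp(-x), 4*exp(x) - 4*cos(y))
2*y - 2*exp(-x)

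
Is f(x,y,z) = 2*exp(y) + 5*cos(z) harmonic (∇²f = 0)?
No, ∇²f = 2*exp(y) - 5*cos(z)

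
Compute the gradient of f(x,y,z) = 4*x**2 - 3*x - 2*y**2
(8*x - 3, -4*y, 0)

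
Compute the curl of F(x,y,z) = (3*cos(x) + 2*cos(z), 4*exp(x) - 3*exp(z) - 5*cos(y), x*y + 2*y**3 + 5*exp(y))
(x + 6*y**2 + 5*exp(y) + 3*exp(z), -y - 2*sin(z), 4*exp(x))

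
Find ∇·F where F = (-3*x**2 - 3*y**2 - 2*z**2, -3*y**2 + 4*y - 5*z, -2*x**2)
-6*x - 6*y + 4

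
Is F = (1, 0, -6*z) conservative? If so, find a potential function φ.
Yes, F is conservative. φ = x - 3*z**2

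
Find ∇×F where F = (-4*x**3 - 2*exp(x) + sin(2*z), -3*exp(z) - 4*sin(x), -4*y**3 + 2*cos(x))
(-12*y**2 + 3*exp(z), 2*sin(x) + 2*cos(2*z), -4*cos(x))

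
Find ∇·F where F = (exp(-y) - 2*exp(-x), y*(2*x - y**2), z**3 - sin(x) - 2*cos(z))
2*x - 3*y**2 + 3*z**2 + 2*sin(z) + 2*exp(-x)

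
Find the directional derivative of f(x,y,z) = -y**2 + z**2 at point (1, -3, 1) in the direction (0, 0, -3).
-2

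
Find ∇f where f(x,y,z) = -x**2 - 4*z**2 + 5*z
(-2*x, 0, 5 - 8*z)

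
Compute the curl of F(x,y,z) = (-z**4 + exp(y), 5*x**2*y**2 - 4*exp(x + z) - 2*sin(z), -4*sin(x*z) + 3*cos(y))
(4*exp(x + z) - 3*sin(y) + 2*cos(z), 4*z*(-z**2 + cos(x*z)), 10*x*y**2 - exp(y) - 4*exp(x + z))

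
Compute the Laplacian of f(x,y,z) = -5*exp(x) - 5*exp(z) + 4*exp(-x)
-5*exp(x) - 5*exp(z) + 4*exp(-x)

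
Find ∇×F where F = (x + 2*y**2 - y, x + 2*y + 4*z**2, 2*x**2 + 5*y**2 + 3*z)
(10*y - 8*z, -4*x, 2 - 4*y)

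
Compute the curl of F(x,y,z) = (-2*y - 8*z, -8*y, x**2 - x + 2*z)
(0, -2*x - 7, 2)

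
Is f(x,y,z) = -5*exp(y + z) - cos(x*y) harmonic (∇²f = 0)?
No, ∇²f = x**2*cos(x*y) + y**2*cos(x*y) - 10*exp(y + z)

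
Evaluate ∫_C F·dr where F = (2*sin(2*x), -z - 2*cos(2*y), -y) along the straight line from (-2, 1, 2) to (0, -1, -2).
-1 + cos(4) + 2*sin(2)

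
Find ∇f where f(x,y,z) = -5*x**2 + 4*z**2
(-10*x, 0, 8*z)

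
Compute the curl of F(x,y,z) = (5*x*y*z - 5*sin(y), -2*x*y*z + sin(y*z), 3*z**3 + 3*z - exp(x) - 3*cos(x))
(y*(2*x - cos(y*z)), 5*x*y + exp(x) - 3*sin(x), -5*x*z - 2*y*z + 5*cos(y))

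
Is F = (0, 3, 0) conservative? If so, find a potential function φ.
Yes, F is conservative. φ = 3*y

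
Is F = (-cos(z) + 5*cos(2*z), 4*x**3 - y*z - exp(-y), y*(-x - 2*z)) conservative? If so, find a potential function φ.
No, ∇×F = (-x + y - 2*z, y + sin(z) - 10*sin(2*z), 12*x**2) ≠ 0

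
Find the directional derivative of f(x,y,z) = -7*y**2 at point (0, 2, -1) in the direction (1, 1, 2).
-14*sqrt(6)/3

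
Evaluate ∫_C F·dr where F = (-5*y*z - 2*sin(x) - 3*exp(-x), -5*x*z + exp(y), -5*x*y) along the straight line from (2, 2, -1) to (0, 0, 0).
-14 - exp(2) - 3*exp(-2) - 2*cos(2)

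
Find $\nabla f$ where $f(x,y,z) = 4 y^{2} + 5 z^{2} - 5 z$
(0, 8*y, 10*z - 5)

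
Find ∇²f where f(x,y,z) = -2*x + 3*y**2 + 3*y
6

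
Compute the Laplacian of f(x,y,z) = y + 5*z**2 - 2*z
10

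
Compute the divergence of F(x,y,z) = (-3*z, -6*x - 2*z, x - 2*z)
-2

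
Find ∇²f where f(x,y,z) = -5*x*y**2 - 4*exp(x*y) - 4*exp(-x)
-4*x**2*exp(x*y) - 10*x - 4*y**2*exp(x*y) - 4*exp(-x)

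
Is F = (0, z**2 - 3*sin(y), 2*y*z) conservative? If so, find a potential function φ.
Yes, F is conservative. φ = y*z**2 + 3*cos(y)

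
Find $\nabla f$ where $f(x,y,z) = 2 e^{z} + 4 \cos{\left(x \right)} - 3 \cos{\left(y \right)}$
(-4*sin(x), 3*sin(y), 2*exp(z))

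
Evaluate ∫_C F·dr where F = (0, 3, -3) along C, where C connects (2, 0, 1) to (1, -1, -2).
6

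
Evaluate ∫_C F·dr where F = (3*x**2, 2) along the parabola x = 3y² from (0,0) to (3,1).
29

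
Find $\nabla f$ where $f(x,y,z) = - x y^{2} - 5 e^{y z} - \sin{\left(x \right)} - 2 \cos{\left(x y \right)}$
(-y**2 + 2*y*sin(x*y) - cos(x), -2*x*y + 2*x*sin(x*y) - 5*z*exp(y*z), -5*y*exp(y*z))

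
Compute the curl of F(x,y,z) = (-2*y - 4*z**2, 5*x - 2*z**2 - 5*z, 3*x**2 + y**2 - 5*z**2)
(2*y + 4*z + 5, -6*x - 8*z, 7)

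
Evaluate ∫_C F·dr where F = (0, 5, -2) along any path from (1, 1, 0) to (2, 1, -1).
2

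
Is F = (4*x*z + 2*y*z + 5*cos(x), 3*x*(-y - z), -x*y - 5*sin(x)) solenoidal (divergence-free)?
No, ∇·F = -3*x + 4*z - 5*sin(x)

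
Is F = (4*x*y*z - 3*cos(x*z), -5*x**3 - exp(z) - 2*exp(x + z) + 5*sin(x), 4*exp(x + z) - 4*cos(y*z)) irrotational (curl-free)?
No, ∇×F = (4*z*sin(y*z) + exp(z) + 2*exp(x + z), 4*x*y + 3*x*sin(x*z) - 4*exp(x + z), -15*x**2 - 4*x*z - 2*exp(x + z) + 5*cos(x))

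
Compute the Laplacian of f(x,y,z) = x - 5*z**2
-10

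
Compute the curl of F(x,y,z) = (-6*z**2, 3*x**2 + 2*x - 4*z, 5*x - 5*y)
(-1, -12*z - 5, 6*x + 2)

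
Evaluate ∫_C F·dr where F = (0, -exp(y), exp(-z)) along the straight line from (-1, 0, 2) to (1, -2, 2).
1 - exp(-2)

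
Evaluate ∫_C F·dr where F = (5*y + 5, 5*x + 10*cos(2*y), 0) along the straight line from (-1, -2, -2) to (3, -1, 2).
-5 - 5*sin(2) + 5*sin(4)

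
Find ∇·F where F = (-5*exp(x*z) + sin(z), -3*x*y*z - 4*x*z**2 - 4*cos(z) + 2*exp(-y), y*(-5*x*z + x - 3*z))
-5*x*y - 3*x*z - 3*y - 5*z*exp(x*z) - 2*exp(-y)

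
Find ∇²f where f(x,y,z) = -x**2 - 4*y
-2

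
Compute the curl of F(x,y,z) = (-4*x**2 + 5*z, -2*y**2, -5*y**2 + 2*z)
(-10*y, 5, 0)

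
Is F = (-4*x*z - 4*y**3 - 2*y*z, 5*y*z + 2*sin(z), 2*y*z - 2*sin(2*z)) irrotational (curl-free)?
No, ∇×F = (-5*y + 2*z - 2*cos(z), -4*x - 2*y, 12*y**2 + 2*z)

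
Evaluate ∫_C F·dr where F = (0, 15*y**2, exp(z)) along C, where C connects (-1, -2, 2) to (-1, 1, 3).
-exp(2) + exp(3) + 45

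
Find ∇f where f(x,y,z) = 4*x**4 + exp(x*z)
(16*x**3 + z*exp(x*z), 0, x*exp(x*z))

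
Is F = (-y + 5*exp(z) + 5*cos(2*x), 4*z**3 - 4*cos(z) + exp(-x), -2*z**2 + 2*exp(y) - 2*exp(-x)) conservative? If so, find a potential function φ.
No, ∇×F = (-12*z**2 + 2*exp(y) - 4*sin(z), 5*exp(z) - 2*exp(-x), 1 - exp(-x)) ≠ 0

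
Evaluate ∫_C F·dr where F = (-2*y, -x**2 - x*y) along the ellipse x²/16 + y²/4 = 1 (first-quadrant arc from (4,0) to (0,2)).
-80/3 + 4*pi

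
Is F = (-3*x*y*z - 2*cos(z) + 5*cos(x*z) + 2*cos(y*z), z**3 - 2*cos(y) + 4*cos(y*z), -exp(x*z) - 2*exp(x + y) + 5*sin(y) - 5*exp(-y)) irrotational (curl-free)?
No, ∇×F = (4*y*sin(y*z) - 3*z**2 - 2*exp(x + y) + 5*cos(y) + 5*exp(-y), -3*x*y - 5*x*sin(x*z) - 2*y*sin(y*z) + z*exp(x*z) + 2*exp(x + y) + 2*sin(z), z*(3*x + 2*sin(y*z)))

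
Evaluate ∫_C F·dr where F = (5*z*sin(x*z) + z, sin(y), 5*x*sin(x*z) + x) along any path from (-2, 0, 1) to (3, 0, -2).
-5*cos(6) - 4 + 5*cos(2)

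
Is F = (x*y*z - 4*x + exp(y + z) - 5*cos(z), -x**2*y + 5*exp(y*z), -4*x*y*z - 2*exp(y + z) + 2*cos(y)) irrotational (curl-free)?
No, ∇×F = (-4*x*z - 5*y*exp(y*z) - 2*exp(y + z) - 2*sin(y), x*y + 4*y*z + exp(y + z) + 5*sin(z), -2*x*y - x*z - exp(y + z))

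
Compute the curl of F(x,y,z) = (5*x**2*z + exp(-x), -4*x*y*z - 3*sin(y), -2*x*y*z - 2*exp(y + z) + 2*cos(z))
(4*x*y - 2*x*z - 2*exp(y + z), 5*x**2 + 2*y*z, -4*y*z)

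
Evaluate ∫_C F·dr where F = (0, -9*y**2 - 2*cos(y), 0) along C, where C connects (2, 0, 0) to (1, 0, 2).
0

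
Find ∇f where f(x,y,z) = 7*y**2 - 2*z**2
(0, 14*y, -4*z)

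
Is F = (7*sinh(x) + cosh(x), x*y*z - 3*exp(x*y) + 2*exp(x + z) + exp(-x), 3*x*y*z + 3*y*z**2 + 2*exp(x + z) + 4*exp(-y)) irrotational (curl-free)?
No, ∇×F = (-x*y + 3*x*z + 3*z**2 - 2*exp(x + z) - 4*exp(-y), -3*y*z - 2*exp(x + z), y*z - 3*y*exp(x*y) + 2*exp(x + z) - exp(-x))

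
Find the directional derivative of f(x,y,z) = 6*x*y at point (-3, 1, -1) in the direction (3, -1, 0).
18*sqrt(10)/5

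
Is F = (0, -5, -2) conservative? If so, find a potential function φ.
Yes, F is conservative. φ = -5*y - 2*z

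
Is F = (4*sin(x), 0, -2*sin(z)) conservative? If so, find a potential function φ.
Yes, F is conservative. φ = -4*cos(x) + 2*cos(z)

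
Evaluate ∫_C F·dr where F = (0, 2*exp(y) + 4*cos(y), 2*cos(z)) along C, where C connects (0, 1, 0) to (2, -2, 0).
-2*E - 4*sin(2) - 4*sin(1) + 2*exp(-2)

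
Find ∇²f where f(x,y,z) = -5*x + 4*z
0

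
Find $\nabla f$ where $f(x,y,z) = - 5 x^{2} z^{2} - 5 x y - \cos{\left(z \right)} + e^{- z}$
(-10*x*z**2 - 5*y, -5*x, -10*x**2*z + sin(z) - exp(-z))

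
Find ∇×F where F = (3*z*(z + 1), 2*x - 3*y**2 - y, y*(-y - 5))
(-2*y - 5, 6*z + 3, 2)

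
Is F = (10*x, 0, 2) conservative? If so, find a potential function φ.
Yes, F is conservative. φ = 5*x**2 + 2*z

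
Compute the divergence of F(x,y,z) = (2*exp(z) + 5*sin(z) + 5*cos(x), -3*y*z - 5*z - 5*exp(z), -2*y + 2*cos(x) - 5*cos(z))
-3*z - 5*sin(x) + 5*sin(z)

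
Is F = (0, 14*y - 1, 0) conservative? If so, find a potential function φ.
Yes, F is conservative. φ = y*(7*y - 1)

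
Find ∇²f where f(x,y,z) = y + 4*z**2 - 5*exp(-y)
8 - 5*exp(-y)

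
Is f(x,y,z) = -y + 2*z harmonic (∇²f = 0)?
Yes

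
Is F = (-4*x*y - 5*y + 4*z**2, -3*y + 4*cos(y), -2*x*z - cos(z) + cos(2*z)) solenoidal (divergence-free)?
No, ∇·F = -2*x - 4*y - 4*sin(y) + sin(z) - 2*sin(2*z) - 3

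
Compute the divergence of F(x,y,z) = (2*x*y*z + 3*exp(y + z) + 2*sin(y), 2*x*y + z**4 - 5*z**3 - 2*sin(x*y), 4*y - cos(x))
-2*x*cos(x*y) + 2*x + 2*y*z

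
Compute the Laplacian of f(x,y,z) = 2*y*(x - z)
0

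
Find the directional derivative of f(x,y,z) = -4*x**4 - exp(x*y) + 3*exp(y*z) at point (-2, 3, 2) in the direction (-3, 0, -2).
3*sqrt(13)*(-6*exp(12) - 128*exp(6) + 3)*exp(-6)/13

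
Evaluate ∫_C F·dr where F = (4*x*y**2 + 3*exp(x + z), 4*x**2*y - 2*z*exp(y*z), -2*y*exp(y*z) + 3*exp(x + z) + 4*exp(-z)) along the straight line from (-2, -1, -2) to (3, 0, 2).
-10 - 4*exp(-2) - 3*exp(-4) + 6*exp(2) + 3*exp(5)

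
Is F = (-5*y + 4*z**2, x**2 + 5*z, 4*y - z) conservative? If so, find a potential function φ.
No, ∇×F = (-1, 8*z, 2*x + 5) ≠ 0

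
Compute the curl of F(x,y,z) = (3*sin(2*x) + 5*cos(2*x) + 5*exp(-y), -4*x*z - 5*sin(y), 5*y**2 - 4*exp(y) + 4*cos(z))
(4*x + 10*y - 4*exp(y), 0, -4*z + 5*exp(-y))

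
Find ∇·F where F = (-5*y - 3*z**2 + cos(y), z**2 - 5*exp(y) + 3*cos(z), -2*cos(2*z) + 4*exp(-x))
-5*exp(y) + 4*sin(2*z)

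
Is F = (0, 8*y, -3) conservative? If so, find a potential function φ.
Yes, F is conservative. φ = 4*y**2 - 3*z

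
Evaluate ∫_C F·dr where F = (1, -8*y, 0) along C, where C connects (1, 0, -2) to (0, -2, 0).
-17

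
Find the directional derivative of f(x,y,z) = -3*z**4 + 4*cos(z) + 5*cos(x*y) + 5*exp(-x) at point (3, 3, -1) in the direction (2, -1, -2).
-8 - 8*sin(1)/3 - 5*sin(9) - 10*exp(-3)/3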